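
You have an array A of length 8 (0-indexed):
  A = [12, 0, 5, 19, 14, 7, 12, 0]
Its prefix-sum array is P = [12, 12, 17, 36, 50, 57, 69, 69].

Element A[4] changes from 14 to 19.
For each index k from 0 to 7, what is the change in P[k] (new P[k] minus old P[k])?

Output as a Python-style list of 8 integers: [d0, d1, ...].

Answer: [0, 0, 0, 0, 5, 5, 5, 5]

Derivation:
Element change: A[4] 14 -> 19, delta = 5
For k < 4: P[k] unchanged, delta_P[k] = 0
For k >= 4: P[k] shifts by exactly 5
Delta array: [0, 0, 0, 0, 5, 5, 5, 5]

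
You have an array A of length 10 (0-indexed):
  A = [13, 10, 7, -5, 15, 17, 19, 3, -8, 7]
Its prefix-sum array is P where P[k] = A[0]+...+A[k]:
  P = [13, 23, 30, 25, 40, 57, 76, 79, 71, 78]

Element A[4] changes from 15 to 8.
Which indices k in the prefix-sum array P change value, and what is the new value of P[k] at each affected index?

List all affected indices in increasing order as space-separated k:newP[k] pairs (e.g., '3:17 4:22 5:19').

Answer: 4:33 5:50 6:69 7:72 8:64 9:71

Derivation:
P[k] = A[0] + ... + A[k]
P[k] includes A[4] iff k >= 4
Affected indices: 4, 5, ..., 9; delta = -7
  P[4]: 40 + -7 = 33
  P[5]: 57 + -7 = 50
  P[6]: 76 + -7 = 69
  P[7]: 79 + -7 = 72
  P[8]: 71 + -7 = 64
  P[9]: 78 + -7 = 71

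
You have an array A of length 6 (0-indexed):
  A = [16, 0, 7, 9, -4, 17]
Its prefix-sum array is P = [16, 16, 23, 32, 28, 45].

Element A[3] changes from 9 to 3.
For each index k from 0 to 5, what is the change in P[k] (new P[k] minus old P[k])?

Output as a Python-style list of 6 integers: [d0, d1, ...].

Answer: [0, 0, 0, -6, -6, -6]

Derivation:
Element change: A[3] 9 -> 3, delta = -6
For k < 3: P[k] unchanged, delta_P[k] = 0
For k >= 3: P[k] shifts by exactly -6
Delta array: [0, 0, 0, -6, -6, -6]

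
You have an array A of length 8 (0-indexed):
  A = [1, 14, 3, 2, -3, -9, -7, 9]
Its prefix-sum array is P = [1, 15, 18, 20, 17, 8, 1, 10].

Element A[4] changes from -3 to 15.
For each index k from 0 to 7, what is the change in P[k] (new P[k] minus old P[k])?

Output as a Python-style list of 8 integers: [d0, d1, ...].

Answer: [0, 0, 0, 0, 18, 18, 18, 18]

Derivation:
Element change: A[4] -3 -> 15, delta = 18
For k < 4: P[k] unchanged, delta_P[k] = 0
For k >= 4: P[k] shifts by exactly 18
Delta array: [0, 0, 0, 0, 18, 18, 18, 18]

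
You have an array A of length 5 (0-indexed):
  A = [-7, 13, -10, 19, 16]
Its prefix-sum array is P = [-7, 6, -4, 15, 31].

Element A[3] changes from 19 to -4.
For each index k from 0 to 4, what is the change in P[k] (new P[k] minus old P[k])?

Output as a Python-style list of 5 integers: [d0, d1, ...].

Answer: [0, 0, 0, -23, -23]

Derivation:
Element change: A[3] 19 -> -4, delta = -23
For k < 3: P[k] unchanged, delta_P[k] = 0
For k >= 3: P[k] shifts by exactly -23
Delta array: [0, 0, 0, -23, -23]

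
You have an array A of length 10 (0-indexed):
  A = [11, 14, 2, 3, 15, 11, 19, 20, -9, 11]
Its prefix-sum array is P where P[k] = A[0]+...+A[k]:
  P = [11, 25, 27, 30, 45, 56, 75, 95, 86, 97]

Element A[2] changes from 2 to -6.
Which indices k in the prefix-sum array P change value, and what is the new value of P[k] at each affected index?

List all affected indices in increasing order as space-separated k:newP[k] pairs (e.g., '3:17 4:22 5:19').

Answer: 2:19 3:22 4:37 5:48 6:67 7:87 8:78 9:89

Derivation:
P[k] = A[0] + ... + A[k]
P[k] includes A[2] iff k >= 2
Affected indices: 2, 3, ..., 9; delta = -8
  P[2]: 27 + -8 = 19
  P[3]: 30 + -8 = 22
  P[4]: 45 + -8 = 37
  P[5]: 56 + -8 = 48
  P[6]: 75 + -8 = 67
  P[7]: 95 + -8 = 87
  P[8]: 86 + -8 = 78
  P[9]: 97 + -8 = 89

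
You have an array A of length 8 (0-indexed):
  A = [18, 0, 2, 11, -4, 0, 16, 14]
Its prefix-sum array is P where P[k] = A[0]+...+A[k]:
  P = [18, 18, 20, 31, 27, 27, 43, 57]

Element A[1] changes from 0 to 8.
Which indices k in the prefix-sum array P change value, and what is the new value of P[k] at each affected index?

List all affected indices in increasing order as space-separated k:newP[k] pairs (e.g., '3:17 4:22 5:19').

P[k] = A[0] + ... + A[k]
P[k] includes A[1] iff k >= 1
Affected indices: 1, 2, ..., 7; delta = 8
  P[1]: 18 + 8 = 26
  P[2]: 20 + 8 = 28
  P[3]: 31 + 8 = 39
  P[4]: 27 + 8 = 35
  P[5]: 27 + 8 = 35
  P[6]: 43 + 8 = 51
  P[7]: 57 + 8 = 65

Answer: 1:26 2:28 3:39 4:35 5:35 6:51 7:65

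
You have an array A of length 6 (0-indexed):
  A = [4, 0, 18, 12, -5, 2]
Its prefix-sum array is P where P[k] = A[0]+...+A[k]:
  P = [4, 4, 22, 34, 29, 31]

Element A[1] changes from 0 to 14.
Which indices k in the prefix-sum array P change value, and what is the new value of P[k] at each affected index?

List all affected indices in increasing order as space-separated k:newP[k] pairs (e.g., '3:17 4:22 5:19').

Answer: 1:18 2:36 3:48 4:43 5:45

Derivation:
P[k] = A[0] + ... + A[k]
P[k] includes A[1] iff k >= 1
Affected indices: 1, 2, ..., 5; delta = 14
  P[1]: 4 + 14 = 18
  P[2]: 22 + 14 = 36
  P[3]: 34 + 14 = 48
  P[4]: 29 + 14 = 43
  P[5]: 31 + 14 = 45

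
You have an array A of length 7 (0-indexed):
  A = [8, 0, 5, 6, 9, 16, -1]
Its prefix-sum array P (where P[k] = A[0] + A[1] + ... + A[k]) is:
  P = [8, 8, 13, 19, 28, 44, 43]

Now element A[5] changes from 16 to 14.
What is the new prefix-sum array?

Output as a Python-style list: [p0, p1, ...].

Change: A[5] 16 -> 14, delta = -2
P[k] for k < 5: unchanged (A[5] not included)
P[k] for k >= 5: shift by delta = -2
  P[0] = 8 + 0 = 8
  P[1] = 8 + 0 = 8
  P[2] = 13 + 0 = 13
  P[3] = 19 + 0 = 19
  P[4] = 28 + 0 = 28
  P[5] = 44 + -2 = 42
  P[6] = 43 + -2 = 41

Answer: [8, 8, 13, 19, 28, 42, 41]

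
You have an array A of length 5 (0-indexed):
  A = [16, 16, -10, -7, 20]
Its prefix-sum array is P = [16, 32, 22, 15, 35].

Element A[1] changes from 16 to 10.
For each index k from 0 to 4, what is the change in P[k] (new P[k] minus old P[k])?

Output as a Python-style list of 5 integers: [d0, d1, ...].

Answer: [0, -6, -6, -6, -6]

Derivation:
Element change: A[1] 16 -> 10, delta = -6
For k < 1: P[k] unchanged, delta_P[k] = 0
For k >= 1: P[k] shifts by exactly -6
Delta array: [0, -6, -6, -6, -6]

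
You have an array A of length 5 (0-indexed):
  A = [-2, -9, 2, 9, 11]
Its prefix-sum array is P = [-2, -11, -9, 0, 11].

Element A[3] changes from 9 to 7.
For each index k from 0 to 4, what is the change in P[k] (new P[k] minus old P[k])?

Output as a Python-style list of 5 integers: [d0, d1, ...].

Answer: [0, 0, 0, -2, -2]

Derivation:
Element change: A[3] 9 -> 7, delta = -2
For k < 3: P[k] unchanged, delta_P[k] = 0
For k >= 3: P[k] shifts by exactly -2
Delta array: [0, 0, 0, -2, -2]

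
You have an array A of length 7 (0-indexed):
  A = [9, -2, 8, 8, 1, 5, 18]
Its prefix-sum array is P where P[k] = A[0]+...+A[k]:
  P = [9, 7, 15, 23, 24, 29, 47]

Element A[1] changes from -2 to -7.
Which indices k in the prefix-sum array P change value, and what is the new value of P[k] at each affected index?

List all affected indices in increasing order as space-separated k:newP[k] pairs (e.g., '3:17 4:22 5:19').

P[k] = A[0] + ... + A[k]
P[k] includes A[1] iff k >= 1
Affected indices: 1, 2, ..., 6; delta = -5
  P[1]: 7 + -5 = 2
  P[2]: 15 + -5 = 10
  P[3]: 23 + -5 = 18
  P[4]: 24 + -5 = 19
  P[5]: 29 + -5 = 24
  P[6]: 47 + -5 = 42

Answer: 1:2 2:10 3:18 4:19 5:24 6:42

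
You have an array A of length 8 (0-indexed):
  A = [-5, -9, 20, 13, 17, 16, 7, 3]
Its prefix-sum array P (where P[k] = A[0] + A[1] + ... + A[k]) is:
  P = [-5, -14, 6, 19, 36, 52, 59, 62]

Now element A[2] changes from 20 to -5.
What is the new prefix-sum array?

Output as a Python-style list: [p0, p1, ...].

Answer: [-5, -14, -19, -6, 11, 27, 34, 37]

Derivation:
Change: A[2] 20 -> -5, delta = -25
P[k] for k < 2: unchanged (A[2] not included)
P[k] for k >= 2: shift by delta = -25
  P[0] = -5 + 0 = -5
  P[1] = -14 + 0 = -14
  P[2] = 6 + -25 = -19
  P[3] = 19 + -25 = -6
  P[4] = 36 + -25 = 11
  P[5] = 52 + -25 = 27
  P[6] = 59 + -25 = 34
  P[7] = 62 + -25 = 37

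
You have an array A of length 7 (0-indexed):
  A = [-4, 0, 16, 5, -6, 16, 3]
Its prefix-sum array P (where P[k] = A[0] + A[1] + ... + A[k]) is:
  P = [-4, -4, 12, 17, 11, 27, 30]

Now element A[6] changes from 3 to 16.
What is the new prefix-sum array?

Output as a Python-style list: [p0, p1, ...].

Answer: [-4, -4, 12, 17, 11, 27, 43]

Derivation:
Change: A[6] 3 -> 16, delta = 13
P[k] for k < 6: unchanged (A[6] not included)
P[k] for k >= 6: shift by delta = 13
  P[0] = -4 + 0 = -4
  P[1] = -4 + 0 = -4
  P[2] = 12 + 0 = 12
  P[3] = 17 + 0 = 17
  P[4] = 11 + 0 = 11
  P[5] = 27 + 0 = 27
  P[6] = 30 + 13 = 43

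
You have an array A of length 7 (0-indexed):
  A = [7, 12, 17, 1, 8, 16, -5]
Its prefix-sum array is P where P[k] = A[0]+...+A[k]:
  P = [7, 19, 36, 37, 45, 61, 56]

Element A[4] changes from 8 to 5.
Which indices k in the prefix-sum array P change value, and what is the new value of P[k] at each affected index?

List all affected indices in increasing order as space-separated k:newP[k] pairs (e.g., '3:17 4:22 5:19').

P[k] = A[0] + ... + A[k]
P[k] includes A[4] iff k >= 4
Affected indices: 4, 5, ..., 6; delta = -3
  P[4]: 45 + -3 = 42
  P[5]: 61 + -3 = 58
  P[6]: 56 + -3 = 53

Answer: 4:42 5:58 6:53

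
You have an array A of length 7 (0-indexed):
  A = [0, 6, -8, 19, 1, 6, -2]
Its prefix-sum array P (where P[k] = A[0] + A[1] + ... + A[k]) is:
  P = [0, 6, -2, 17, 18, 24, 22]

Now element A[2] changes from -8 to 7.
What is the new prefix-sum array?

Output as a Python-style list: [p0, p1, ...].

Change: A[2] -8 -> 7, delta = 15
P[k] for k < 2: unchanged (A[2] not included)
P[k] for k >= 2: shift by delta = 15
  P[0] = 0 + 0 = 0
  P[1] = 6 + 0 = 6
  P[2] = -2 + 15 = 13
  P[3] = 17 + 15 = 32
  P[4] = 18 + 15 = 33
  P[5] = 24 + 15 = 39
  P[6] = 22 + 15 = 37

Answer: [0, 6, 13, 32, 33, 39, 37]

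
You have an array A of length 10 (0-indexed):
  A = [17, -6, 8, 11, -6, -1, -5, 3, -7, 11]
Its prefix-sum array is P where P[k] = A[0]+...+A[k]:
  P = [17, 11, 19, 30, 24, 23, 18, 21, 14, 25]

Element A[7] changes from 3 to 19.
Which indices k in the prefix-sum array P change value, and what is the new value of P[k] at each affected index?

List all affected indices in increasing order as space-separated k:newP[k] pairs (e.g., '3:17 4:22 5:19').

Answer: 7:37 8:30 9:41

Derivation:
P[k] = A[0] + ... + A[k]
P[k] includes A[7] iff k >= 7
Affected indices: 7, 8, ..., 9; delta = 16
  P[7]: 21 + 16 = 37
  P[8]: 14 + 16 = 30
  P[9]: 25 + 16 = 41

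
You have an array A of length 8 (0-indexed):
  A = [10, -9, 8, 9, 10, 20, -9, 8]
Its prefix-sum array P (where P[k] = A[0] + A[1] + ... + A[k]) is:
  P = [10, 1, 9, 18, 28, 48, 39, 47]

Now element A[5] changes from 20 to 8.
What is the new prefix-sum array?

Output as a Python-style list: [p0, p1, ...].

Answer: [10, 1, 9, 18, 28, 36, 27, 35]

Derivation:
Change: A[5] 20 -> 8, delta = -12
P[k] for k < 5: unchanged (A[5] not included)
P[k] for k >= 5: shift by delta = -12
  P[0] = 10 + 0 = 10
  P[1] = 1 + 0 = 1
  P[2] = 9 + 0 = 9
  P[3] = 18 + 0 = 18
  P[4] = 28 + 0 = 28
  P[5] = 48 + -12 = 36
  P[6] = 39 + -12 = 27
  P[7] = 47 + -12 = 35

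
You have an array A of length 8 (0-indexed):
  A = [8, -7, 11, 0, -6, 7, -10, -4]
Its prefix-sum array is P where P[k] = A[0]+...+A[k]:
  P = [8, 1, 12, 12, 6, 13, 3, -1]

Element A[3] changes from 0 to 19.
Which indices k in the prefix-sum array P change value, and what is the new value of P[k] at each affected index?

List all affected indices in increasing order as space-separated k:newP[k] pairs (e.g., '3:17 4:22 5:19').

Answer: 3:31 4:25 5:32 6:22 7:18

Derivation:
P[k] = A[0] + ... + A[k]
P[k] includes A[3] iff k >= 3
Affected indices: 3, 4, ..., 7; delta = 19
  P[3]: 12 + 19 = 31
  P[4]: 6 + 19 = 25
  P[5]: 13 + 19 = 32
  P[6]: 3 + 19 = 22
  P[7]: -1 + 19 = 18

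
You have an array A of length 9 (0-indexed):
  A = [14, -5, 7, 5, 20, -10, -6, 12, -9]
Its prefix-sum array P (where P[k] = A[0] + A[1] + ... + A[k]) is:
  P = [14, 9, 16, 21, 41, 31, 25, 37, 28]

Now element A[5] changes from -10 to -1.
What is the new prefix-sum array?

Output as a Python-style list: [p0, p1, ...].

Answer: [14, 9, 16, 21, 41, 40, 34, 46, 37]

Derivation:
Change: A[5] -10 -> -1, delta = 9
P[k] for k < 5: unchanged (A[5] not included)
P[k] for k >= 5: shift by delta = 9
  P[0] = 14 + 0 = 14
  P[1] = 9 + 0 = 9
  P[2] = 16 + 0 = 16
  P[3] = 21 + 0 = 21
  P[4] = 41 + 0 = 41
  P[5] = 31 + 9 = 40
  P[6] = 25 + 9 = 34
  P[7] = 37 + 9 = 46
  P[8] = 28 + 9 = 37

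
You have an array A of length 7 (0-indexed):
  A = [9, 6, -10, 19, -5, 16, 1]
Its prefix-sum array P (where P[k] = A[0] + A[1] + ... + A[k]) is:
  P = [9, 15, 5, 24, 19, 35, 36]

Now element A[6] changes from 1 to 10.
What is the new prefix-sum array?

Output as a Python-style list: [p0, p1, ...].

Answer: [9, 15, 5, 24, 19, 35, 45]

Derivation:
Change: A[6] 1 -> 10, delta = 9
P[k] for k < 6: unchanged (A[6] not included)
P[k] for k >= 6: shift by delta = 9
  P[0] = 9 + 0 = 9
  P[1] = 15 + 0 = 15
  P[2] = 5 + 0 = 5
  P[3] = 24 + 0 = 24
  P[4] = 19 + 0 = 19
  P[5] = 35 + 0 = 35
  P[6] = 36 + 9 = 45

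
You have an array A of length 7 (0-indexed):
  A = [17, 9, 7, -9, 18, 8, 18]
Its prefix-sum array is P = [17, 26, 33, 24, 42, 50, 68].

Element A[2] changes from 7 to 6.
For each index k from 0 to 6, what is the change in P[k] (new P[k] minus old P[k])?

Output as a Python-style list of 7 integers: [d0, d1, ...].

Answer: [0, 0, -1, -1, -1, -1, -1]

Derivation:
Element change: A[2] 7 -> 6, delta = -1
For k < 2: P[k] unchanged, delta_P[k] = 0
For k >= 2: P[k] shifts by exactly -1
Delta array: [0, 0, -1, -1, -1, -1, -1]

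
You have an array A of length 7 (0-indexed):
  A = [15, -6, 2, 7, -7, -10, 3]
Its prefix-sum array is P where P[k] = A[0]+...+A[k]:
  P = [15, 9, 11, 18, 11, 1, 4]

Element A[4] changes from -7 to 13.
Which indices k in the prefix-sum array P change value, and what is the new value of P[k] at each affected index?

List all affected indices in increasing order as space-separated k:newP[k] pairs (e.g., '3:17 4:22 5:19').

Answer: 4:31 5:21 6:24

Derivation:
P[k] = A[0] + ... + A[k]
P[k] includes A[4] iff k >= 4
Affected indices: 4, 5, ..., 6; delta = 20
  P[4]: 11 + 20 = 31
  P[5]: 1 + 20 = 21
  P[6]: 4 + 20 = 24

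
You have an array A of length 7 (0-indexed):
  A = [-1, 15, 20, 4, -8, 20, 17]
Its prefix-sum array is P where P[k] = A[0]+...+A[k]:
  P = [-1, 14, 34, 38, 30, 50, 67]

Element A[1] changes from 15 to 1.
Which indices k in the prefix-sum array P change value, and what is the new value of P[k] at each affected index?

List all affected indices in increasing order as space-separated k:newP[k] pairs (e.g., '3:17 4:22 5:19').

Answer: 1:0 2:20 3:24 4:16 5:36 6:53

Derivation:
P[k] = A[0] + ... + A[k]
P[k] includes A[1] iff k >= 1
Affected indices: 1, 2, ..., 6; delta = -14
  P[1]: 14 + -14 = 0
  P[2]: 34 + -14 = 20
  P[3]: 38 + -14 = 24
  P[4]: 30 + -14 = 16
  P[5]: 50 + -14 = 36
  P[6]: 67 + -14 = 53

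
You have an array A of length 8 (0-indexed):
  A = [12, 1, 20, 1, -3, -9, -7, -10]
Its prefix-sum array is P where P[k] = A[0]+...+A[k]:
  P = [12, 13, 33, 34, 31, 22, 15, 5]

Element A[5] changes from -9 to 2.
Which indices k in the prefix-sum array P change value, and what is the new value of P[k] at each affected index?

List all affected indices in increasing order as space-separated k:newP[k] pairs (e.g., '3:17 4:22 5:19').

P[k] = A[0] + ... + A[k]
P[k] includes A[5] iff k >= 5
Affected indices: 5, 6, ..., 7; delta = 11
  P[5]: 22 + 11 = 33
  P[6]: 15 + 11 = 26
  P[7]: 5 + 11 = 16

Answer: 5:33 6:26 7:16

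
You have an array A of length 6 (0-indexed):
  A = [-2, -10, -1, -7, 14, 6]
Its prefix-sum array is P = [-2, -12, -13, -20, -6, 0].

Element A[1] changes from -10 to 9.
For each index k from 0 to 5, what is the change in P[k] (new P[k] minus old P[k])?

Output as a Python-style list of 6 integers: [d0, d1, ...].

Answer: [0, 19, 19, 19, 19, 19]

Derivation:
Element change: A[1] -10 -> 9, delta = 19
For k < 1: P[k] unchanged, delta_P[k] = 0
For k >= 1: P[k] shifts by exactly 19
Delta array: [0, 19, 19, 19, 19, 19]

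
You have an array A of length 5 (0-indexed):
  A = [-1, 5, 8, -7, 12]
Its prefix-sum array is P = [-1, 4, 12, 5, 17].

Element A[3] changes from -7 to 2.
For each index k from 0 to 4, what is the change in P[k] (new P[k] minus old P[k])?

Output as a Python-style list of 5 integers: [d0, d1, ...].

Element change: A[3] -7 -> 2, delta = 9
For k < 3: P[k] unchanged, delta_P[k] = 0
For k >= 3: P[k] shifts by exactly 9
Delta array: [0, 0, 0, 9, 9]

Answer: [0, 0, 0, 9, 9]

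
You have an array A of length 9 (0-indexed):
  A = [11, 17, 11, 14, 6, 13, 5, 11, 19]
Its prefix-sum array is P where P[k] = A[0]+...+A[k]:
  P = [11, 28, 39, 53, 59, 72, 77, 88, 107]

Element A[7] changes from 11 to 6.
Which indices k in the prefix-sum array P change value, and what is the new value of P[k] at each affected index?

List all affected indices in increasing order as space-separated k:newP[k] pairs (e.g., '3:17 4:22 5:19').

P[k] = A[0] + ... + A[k]
P[k] includes A[7] iff k >= 7
Affected indices: 7, 8, ..., 8; delta = -5
  P[7]: 88 + -5 = 83
  P[8]: 107 + -5 = 102

Answer: 7:83 8:102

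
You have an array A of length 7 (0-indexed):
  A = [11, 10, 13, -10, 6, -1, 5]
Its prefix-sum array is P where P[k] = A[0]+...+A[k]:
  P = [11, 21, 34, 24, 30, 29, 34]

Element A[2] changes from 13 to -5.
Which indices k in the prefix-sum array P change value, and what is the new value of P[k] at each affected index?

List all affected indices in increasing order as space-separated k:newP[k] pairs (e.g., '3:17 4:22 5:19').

P[k] = A[0] + ... + A[k]
P[k] includes A[2] iff k >= 2
Affected indices: 2, 3, ..., 6; delta = -18
  P[2]: 34 + -18 = 16
  P[3]: 24 + -18 = 6
  P[4]: 30 + -18 = 12
  P[5]: 29 + -18 = 11
  P[6]: 34 + -18 = 16

Answer: 2:16 3:6 4:12 5:11 6:16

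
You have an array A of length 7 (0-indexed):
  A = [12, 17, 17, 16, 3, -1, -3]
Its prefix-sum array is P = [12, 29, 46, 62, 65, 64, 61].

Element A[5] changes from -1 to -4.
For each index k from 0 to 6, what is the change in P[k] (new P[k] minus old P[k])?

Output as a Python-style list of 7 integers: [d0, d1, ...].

Answer: [0, 0, 0, 0, 0, -3, -3]

Derivation:
Element change: A[5] -1 -> -4, delta = -3
For k < 5: P[k] unchanged, delta_P[k] = 0
For k >= 5: P[k] shifts by exactly -3
Delta array: [0, 0, 0, 0, 0, -3, -3]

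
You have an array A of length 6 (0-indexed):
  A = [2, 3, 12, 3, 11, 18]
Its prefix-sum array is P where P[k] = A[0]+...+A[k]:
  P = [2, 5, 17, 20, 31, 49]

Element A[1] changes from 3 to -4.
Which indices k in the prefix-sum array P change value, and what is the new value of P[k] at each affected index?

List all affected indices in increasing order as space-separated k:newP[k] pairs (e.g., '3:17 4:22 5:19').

Answer: 1:-2 2:10 3:13 4:24 5:42

Derivation:
P[k] = A[0] + ... + A[k]
P[k] includes A[1] iff k >= 1
Affected indices: 1, 2, ..., 5; delta = -7
  P[1]: 5 + -7 = -2
  P[2]: 17 + -7 = 10
  P[3]: 20 + -7 = 13
  P[4]: 31 + -7 = 24
  P[5]: 49 + -7 = 42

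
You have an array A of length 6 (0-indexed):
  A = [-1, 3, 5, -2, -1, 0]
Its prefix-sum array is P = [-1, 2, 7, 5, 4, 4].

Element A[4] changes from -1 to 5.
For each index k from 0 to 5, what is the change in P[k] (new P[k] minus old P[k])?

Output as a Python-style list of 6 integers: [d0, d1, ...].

Answer: [0, 0, 0, 0, 6, 6]

Derivation:
Element change: A[4] -1 -> 5, delta = 6
For k < 4: P[k] unchanged, delta_P[k] = 0
For k >= 4: P[k] shifts by exactly 6
Delta array: [0, 0, 0, 0, 6, 6]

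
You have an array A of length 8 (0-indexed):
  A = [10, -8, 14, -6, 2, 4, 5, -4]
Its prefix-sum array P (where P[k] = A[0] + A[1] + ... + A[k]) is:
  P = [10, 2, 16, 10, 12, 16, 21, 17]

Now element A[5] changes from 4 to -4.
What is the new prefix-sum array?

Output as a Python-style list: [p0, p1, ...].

Answer: [10, 2, 16, 10, 12, 8, 13, 9]

Derivation:
Change: A[5] 4 -> -4, delta = -8
P[k] for k < 5: unchanged (A[5] not included)
P[k] for k >= 5: shift by delta = -8
  P[0] = 10 + 0 = 10
  P[1] = 2 + 0 = 2
  P[2] = 16 + 0 = 16
  P[3] = 10 + 0 = 10
  P[4] = 12 + 0 = 12
  P[5] = 16 + -8 = 8
  P[6] = 21 + -8 = 13
  P[7] = 17 + -8 = 9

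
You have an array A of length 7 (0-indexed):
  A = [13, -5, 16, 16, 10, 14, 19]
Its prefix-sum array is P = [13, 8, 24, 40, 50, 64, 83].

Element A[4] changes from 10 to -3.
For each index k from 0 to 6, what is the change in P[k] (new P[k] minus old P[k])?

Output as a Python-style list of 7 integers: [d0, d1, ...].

Answer: [0, 0, 0, 0, -13, -13, -13]

Derivation:
Element change: A[4] 10 -> -3, delta = -13
For k < 4: P[k] unchanged, delta_P[k] = 0
For k >= 4: P[k] shifts by exactly -13
Delta array: [0, 0, 0, 0, -13, -13, -13]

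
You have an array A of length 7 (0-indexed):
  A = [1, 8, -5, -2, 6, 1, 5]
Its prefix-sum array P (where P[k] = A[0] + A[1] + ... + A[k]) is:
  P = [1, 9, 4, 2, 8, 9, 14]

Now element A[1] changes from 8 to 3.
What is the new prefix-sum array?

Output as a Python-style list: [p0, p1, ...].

Answer: [1, 4, -1, -3, 3, 4, 9]

Derivation:
Change: A[1] 8 -> 3, delta = -5
P[k] for k < 1: unchanged (A[1] not included)
P[k] for k >= 1: shift by delta = -5
  P[0] = 1 + 0 = 1
  P[1] = 9 + -5 = 4
  P[2] = 4 + -5 = -1
  P[3] = 2 + -5 = -3
  P[4] = 8 + -5 = 3
  P[5] = 9 + -5 = 4
  P[6] = 14 + -5 = 9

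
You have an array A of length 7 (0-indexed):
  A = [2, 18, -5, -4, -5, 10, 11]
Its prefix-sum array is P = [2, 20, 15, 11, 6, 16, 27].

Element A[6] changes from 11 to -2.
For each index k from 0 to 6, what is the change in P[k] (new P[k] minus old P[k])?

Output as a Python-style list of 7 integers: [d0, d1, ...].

Answer: [0, 0, 0, 0, 0, 0, -13]

Derivation:
Element change: A[6] 11 -> -2, delta = -13
For k < 6: P[k] unchanged, delta_P[k] = 0
For k >= 6: P[k] shifts by exactly -13
Delta array: [0, 0, 0, 0, 0, 0, -13]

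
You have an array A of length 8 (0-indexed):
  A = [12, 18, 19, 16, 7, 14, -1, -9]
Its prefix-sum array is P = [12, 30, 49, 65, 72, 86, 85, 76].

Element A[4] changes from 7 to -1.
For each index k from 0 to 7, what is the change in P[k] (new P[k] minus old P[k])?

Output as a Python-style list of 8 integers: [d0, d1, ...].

Element change: A[4] 7 -> -1, delta = -8
For k < 4: P[k] unchanged, delta_P[k] = 0
For k >= 4: P[k] shifts by exactly -8
Delta array: [0, 0, 0, 0, -8, -8, -8, -8]

Answer: [0, 0, 0, 0, -8, -8, -8, -8]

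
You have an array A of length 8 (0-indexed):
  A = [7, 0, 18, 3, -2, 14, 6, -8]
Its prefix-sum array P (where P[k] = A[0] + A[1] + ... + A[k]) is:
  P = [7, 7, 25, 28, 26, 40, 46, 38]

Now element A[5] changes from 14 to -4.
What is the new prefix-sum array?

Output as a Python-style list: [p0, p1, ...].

Answer: [7, 7, 25, 28, 26, 22, 28, 20]

Derivation:
Change: A[5] 14 -> -4, delta = -18
P[k] for k < 5: unchanged (A[5] not included)
P[k] for k >= 5: shift by delta = -18
  P[0] = 7 + 0 = 7
  P[1] = 7 + 0 = 7
  P[2] = 25 + 0 = 25
  P[3] = 28 + 0 = 28
  P[4] = 26 + 0 = 26
  P[5] = 40 + -18 = 22
  P[6] = 46 + -18 = 28
  P[7] = 38 + -18 = 20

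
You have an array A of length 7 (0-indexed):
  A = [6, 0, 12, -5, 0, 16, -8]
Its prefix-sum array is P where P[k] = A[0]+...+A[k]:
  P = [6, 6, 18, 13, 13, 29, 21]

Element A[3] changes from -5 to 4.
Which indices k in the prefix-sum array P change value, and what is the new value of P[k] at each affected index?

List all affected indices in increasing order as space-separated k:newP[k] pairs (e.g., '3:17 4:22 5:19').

Answer: 3:22 4:22 5:38 6:30

Derivation:
P[k] = A[0] + ... + A[k]
P[k] includes A[3] iff k >= 3
Affected indices: 3, 4, ..., 6; delta = 9
  P[3]: 13 + 9 = 22
  P[4]: 13 + 9 = 22
  P[5]: 29 + 9 = 38
  P[6]: 21 + 9 = 30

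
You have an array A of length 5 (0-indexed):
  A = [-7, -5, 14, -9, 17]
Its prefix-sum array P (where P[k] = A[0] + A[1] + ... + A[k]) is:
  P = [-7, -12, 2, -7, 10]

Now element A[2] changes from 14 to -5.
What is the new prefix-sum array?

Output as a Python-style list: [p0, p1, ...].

Answer: [-7, -12, -17, -26, -9]

Derivation:
Change: A[2] 14 -> -5, delta = -19
P[k] for k < 2: unchanged (A[2] not included)
P[k] for k >= 2: shift by delta = -19
  P[0] = -7 + 0 = -7
  P[1] = -12 + 0 = -12
  P[2] = 2 + -19 = -17
  P[3] = -7 + -19 = -26
  P[4] = 10 + -19 = -9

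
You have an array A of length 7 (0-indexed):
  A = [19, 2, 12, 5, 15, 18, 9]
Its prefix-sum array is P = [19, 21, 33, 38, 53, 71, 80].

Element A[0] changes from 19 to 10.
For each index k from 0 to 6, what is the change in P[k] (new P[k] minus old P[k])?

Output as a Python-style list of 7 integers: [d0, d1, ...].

Answer: [-9, -9, -9, -9, -9, -9, -9]

Derivation:
Element change: A[0] 19 -> 10, delta = -9
For k < 0: P[k] unchanged, delta_P[k] = 0
For k >= 0: P[k] shifts by exactly -9
Delta array: [-9, -9, -9, -9, -9, -9, -9]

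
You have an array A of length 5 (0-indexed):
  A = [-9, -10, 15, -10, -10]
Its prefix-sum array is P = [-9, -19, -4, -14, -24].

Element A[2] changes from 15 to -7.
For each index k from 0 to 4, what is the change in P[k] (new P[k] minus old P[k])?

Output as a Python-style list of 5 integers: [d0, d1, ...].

Element change: A[2] 15 -> -7, delta = -22
For k < 2: P[k] unchanged, delta_P[k] = 0
For k >= 2: P[k] shifts by exactly -22
Delta array: [0, 0, -22, -22, -22]

Answer: [0, 0, -22, -22, -22]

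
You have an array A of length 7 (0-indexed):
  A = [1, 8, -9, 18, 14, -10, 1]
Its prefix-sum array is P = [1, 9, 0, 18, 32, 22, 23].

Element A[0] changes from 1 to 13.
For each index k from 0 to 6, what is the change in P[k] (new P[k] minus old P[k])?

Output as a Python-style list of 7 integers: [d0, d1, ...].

Answer: [12, 12, 12, 12, 12, 12, 12]

Derivation:
Element change: A[0] 1 -> 13, delta = 12
For k < 0: P[k] unchanged, delta_P[k] = 0
For k >= 0: P[k] shifts by exactly 12
Delta array: [12, 12, 12, 12, 12, 12, 12]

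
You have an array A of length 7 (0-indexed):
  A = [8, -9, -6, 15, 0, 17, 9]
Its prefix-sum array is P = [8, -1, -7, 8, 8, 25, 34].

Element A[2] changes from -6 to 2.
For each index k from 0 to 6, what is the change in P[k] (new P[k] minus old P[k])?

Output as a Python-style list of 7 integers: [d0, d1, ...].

Element change: A[2] -6 -> 2, delta = 8
For k < 2: P[k] unchanged, delta_P[k] = 0
For k >= 2: P[k] shifts by exactly 8
Delta array: [0, 0, 8, 8, 8, 8, 8]

Answer: [0, 0, 8, 8, 8, 8, 8]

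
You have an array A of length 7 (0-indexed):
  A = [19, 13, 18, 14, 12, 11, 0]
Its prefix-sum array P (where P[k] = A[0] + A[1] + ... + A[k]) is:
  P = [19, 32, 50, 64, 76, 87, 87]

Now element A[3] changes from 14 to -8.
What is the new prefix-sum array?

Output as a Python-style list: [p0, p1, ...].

Answer: [19, 32, 50, 42, 54, 65, 65]

Derivation:
Change: A[3] 14 -> -8, delta = -22
P[k] for k < 3: unchanged (A[3] not included)
P[k] for k >= 3: shift by delta = -22
  P[0] = 19 + 0 = 19
  P[1] = 32 + 0 = 32
  P[2] = 50 + 0 = 50
  P[3] = 64 + -22 = 42
  P[4] = 76 + -22 = 54
  P[5] = 87 + -22 = 65
  P[6] = 87 + -22 = 65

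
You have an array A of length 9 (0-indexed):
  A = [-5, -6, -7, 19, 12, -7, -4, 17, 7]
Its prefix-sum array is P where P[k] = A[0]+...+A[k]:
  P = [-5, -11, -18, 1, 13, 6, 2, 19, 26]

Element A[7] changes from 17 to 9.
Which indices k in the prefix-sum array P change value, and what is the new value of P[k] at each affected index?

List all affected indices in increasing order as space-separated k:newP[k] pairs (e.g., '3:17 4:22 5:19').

Answer: 7:11 8:18

Derivation:
P[k] = A[0] + ... + A[k]
P[k] includes A[7] iff k >= 7
Affected indices: 7, 8, ..., 8; delta = -8
  P[7]: 19 + -8 = 11
  P[8]: 26 + -8 = 18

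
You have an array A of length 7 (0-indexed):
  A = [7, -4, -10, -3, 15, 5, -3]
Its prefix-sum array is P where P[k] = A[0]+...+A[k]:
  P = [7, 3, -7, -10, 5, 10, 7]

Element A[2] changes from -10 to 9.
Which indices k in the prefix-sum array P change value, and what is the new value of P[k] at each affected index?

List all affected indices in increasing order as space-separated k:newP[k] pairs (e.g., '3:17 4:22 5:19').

P[k] = A[0] + ... + A[k]
P[k] includes A[2] iff k >= 2
Affected indices: 2, 3, ..., 6; delta = 19
  P[2]: -7 + 19 = 12
  P[3]: -10 + 19 = 9
  P[4]: 5 + 19 = 24
  P[5]: 10 + 19 = 29
  P[6]: 7 + 19 = 26

Answer: 2:12 3:9 4:24 5:29 6:26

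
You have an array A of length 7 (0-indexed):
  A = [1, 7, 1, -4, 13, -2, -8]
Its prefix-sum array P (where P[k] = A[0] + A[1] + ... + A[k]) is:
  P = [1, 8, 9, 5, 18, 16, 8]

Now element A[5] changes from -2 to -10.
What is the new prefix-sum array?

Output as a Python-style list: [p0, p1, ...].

Answer: [1, 8, 9, 5, 18, 8, 0]

Derivation:
Change: A[5] -2 -> -10, delta = -8
P[k] for k < 5: unchanged (A[5] not included)
P[k] for k >= 5: shift by delta = -8
  P[0] = 1 + 0 = 1
  P[1] = 8 + 0 = 8
  P[2] = 9 + 0 = 9
  P[3] = 5 + 0 = 5
  P[4] = 18 + 0 = 18
  P[5] = 16 + -8 = 8
  P[6] = 8 + -8 = 0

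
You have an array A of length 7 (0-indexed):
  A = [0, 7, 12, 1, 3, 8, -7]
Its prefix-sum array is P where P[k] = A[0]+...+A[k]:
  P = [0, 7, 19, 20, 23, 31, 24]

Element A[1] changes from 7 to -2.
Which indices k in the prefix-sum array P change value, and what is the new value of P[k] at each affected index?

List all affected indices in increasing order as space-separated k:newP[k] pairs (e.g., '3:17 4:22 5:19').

Answer: 1:-2 2:10 3:11 4:14 5:22 6:15

Derivation:
P[k] = A[0] + ... + A[k]
P[k] includes A[1] iff k >= 1
Affected indices: 1, 2, ..., 6; delta = -9
  P[1]: 7 + -9 = -2
  P[2]: 19 + -9 = 10
  P[3]: 20 + -9 = 11
  P[4]: 23 + -9 = 14
  P[5]: 31 + -9 = 22
  P[6]: 24 + -9 = 15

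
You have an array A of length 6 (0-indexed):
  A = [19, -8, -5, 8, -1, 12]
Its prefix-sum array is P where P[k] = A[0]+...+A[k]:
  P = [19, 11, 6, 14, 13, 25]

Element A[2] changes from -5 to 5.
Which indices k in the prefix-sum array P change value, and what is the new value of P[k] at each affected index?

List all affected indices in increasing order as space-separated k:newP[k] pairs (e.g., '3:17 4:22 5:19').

Answer: 2:16 3:24 4:23 5:35

Derivation:
P[k] = A[0] + ... + A[k]
P[k] includes A[2] iff k >= 2
Affected indices: 2, 3, ..., 5; delta = 10
  P[2]: 6 + 10 = 16
  P[3]: 14 + 10 = 24
  P[4]: 13 + 10 = 23
  P[5]: 25 + 10 = 35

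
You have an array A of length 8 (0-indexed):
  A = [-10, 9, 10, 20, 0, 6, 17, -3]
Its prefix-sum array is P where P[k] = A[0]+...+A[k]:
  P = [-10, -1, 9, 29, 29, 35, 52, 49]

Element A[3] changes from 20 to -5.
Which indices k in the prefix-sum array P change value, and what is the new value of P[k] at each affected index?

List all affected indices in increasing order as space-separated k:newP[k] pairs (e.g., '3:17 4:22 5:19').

Answer: 3:4 4:4 5:10 6:27 7:24

Derivation:
P[k] = A[0] + ... + A[k]
P[k] includes A[3] iff k >= 3
Affected indices: 3, 4, ..., 7; delta = -25
  P[3]: 29 + -25 = 4
  P[4]: 29 + -25 = 4
  P[5]: 35 + -25 = 10
  P[6]: 52 + -25 = 27
  P[7]: 49 + -25 = 24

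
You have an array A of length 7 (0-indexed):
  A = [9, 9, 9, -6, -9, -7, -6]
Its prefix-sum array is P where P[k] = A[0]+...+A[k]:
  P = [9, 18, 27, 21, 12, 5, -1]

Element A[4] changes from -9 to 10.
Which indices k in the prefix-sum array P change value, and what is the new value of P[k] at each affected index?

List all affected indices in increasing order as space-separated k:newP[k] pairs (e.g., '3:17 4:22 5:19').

Answer: 4:31 5:24 6:18

Derivation:
P[k] = A[0] + ... + A[k]
P[k] includes A[4] iff k >= 4
Affected indices: 4, 5, ..., 6; delta = 19
  P[4]: 12 + 19 = 31
  P[5]: 5 + 19 = 24
  P[6]: -1 + 19 = 18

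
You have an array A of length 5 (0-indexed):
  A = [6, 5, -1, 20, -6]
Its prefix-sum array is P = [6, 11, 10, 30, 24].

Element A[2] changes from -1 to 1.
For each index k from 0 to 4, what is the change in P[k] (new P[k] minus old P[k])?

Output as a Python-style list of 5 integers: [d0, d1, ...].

Element change: A[2] -1 -> 1, delta = 2
For k < 2: P[k] unchanged, delta_P[k] = 0
For k >= 2: P[k] shifts by exactly 2
Delta array: [0, 0, 2, 2, 2]

Answer: [0, 0, 2, 2, 2]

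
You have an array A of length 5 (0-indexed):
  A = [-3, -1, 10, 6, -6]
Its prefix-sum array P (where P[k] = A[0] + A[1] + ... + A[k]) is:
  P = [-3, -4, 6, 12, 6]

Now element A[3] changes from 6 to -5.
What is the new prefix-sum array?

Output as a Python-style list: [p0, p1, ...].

Answer: [-3, -4, 6, 1, -5]

Derivation:
Change: A[3] 6 -> -5, delta = -11
P[k] for k < 3: unchanged (A[3] not included)
P[k] for k >= 3: shift by delta = -11
  P[0] = -3 + 0 = -3
  P[1] = -4 + 0 = -4
  P[2] = 6 + 0 = 6
  P[3] = 12 + -11 = 1
  P[4] = 6 + -11 = -5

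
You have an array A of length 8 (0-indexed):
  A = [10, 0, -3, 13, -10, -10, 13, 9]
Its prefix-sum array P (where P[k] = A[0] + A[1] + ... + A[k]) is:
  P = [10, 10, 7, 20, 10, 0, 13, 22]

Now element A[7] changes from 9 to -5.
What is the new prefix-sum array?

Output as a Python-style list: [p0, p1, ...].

Answer: [10, 10, 7, 20, 10, 0, 13, 8]

Derivation:
Change: A[7] 9 -> -5, delta = -14
P[k] for k < 7: unchanged (A[7] not included)
P[k] for k >= 7: shift by delta = -14
  P[0] = 10 + 0 = 10
  P[1] = 10 + 0 = 10
  P[2] = 7 + 0 = 7
  P[3] = 20 + 0 = 20
  P[4] = 10 + 0 = 10
  P[5] = 0 + 0 = 0
  P[6] = 13 + 0 = 13
  P[7] = 22 + -14 = 8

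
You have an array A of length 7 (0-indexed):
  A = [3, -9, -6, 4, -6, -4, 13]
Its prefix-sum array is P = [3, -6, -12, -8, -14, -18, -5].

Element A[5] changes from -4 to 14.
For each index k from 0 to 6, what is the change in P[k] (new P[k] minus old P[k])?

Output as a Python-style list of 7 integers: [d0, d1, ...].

Element change: A[5] -4 -> 14, delta = 18
For k < 5: P[k] unchanged, delta_P[k] = 0
For k >= 5: P[k] shifts by exactly 18
Delta array: [0, 0, 0, 0, 0, 18, 18]

Answer: [0, 0, 0, 0, 0, 18, 18]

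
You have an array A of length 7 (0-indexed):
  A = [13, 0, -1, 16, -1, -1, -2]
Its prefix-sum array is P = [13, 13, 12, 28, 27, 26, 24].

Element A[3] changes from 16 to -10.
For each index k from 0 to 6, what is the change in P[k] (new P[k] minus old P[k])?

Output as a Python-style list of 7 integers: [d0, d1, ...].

Answer: [0, 0, 0, -26, -26, -26, -26]

Derivation:
Element change: A[3] 16 -> -10, delta = -26
For k < 3: P[k] unchanged, delta_P[k] = 0
For k >= 3: P[k] shifts by exactly -26
Delta array: [0, 0, 0, -26, -26, -26, -26]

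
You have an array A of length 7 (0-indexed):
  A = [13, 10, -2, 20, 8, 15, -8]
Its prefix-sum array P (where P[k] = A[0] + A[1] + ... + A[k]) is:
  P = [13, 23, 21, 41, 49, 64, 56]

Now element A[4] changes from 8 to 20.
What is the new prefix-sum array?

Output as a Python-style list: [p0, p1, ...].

Change: A[4] 8 -> 20, delta = 12
P[k] for k < 4: unchanged (A[4] not included)
P[k] for k >= 4: shift by delta = 12
  P[0] = 13 + 0 = 13
  P[1] = 23 + 0 = 23
  P[2] = 21 + 0 = 21
  P[3] = 41 + 0 = 41
  P[4] = 49 + 12 = 61
  P[5] = 64 + 12 = 76
  P[6] = 56 + 12 = 68

Answer: [13, 23, 21, 41, 61, 76, 68]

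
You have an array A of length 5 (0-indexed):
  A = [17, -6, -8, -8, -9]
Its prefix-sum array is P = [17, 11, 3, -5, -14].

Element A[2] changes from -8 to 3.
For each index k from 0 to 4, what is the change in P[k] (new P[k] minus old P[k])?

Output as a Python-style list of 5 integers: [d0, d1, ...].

Element change: A[2] -8 -> 3, delta = 11
For k < 2: P[k] unchanged, delta_P[k] = 0
For k >= 2: P[k] shifts by exactly 11
Delta array: [0, 0, 11, 11, 11]

Answer: [0, 0, 11, 11, 11]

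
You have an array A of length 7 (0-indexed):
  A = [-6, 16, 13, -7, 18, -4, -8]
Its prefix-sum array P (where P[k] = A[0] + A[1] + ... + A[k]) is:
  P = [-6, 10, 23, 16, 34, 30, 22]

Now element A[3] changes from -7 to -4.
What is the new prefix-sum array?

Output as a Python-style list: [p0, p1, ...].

Answer: [-6, 10, 23, 19, 37, 33, 25]

Derivation:
Change: A[3] -7 -> -4, delta = 3
P[k] for k < 3: unchanged (A[3] not included)
P[k] for k >= 3: shift by delta = 3
  P[0] = -6 + 0 = -6
  P[1] = 10 + 0 = 10
  P[2] = 23 + 0 = 23
  P[3] = 16 + 3 = 19
  P[4] = 34 + 3 = 37
  P[5] = 30 + 3 = 33
  P[6] = 22 + 3 = 25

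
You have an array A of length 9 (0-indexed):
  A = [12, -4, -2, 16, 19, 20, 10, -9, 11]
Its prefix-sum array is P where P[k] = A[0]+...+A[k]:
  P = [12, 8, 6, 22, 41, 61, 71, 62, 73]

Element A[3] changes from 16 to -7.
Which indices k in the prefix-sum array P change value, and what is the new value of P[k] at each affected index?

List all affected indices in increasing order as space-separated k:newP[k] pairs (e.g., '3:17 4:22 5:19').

Answer: 3:-1 4:18 5:38 6:48 7:39 8:50

Derivation:
P[k] = A[0] + ... + A[k]
P[k] includes A[3] iff k >= 3
Affected indices: 3, 4, ..., 8; delta = -23
  P[3]: 22 + -23 = -1
  P[4]: 41 + -23 = 18
  P[5]: 61 + -23 = 38
  P[6]: 71 + -23 = 48
  P[7]: 62 + -23 = 39
  P[8]: 73 + -23 = 50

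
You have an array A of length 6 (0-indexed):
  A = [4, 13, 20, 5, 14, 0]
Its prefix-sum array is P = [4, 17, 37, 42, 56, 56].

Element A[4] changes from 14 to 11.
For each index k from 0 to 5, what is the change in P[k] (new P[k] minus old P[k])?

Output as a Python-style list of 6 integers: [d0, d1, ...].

Answer: [0, 0, 0, 0, -3, -3]

Derivation:
Element change: A[4] 14 -> 11, delta = -3
For k < 4: P[k] unchanged, delta_P[k] = 0
For k >= 4: P[k] shifts by exactly -3
Delta array: [0, 0, 0, 0, -3, -3]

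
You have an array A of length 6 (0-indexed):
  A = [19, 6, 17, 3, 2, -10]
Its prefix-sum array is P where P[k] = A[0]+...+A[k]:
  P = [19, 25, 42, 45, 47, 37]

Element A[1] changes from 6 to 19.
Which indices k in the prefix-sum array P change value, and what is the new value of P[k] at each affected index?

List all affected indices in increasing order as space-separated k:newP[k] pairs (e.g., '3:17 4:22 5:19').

Answer: 1:38 2:55 3:58 4:60 5:50

Derivation:
P[k] = A[0] + ... + A[k]
P[k] includes A[1] iff k >= 1
Affected indices: 1, 2, ..., 5; delta = 13
  P[1]: 25 + 13 = 38
  P[2]: 42 + 13 = 55
  P[3]: 45 + 13 = 58
  P[4]: 47 + 13 = 60
  P[5]: 37 + 13 = 50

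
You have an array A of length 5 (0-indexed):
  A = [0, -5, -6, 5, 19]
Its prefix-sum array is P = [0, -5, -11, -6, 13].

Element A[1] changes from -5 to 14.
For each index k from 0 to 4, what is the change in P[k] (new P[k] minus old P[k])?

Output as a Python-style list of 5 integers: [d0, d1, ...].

Element change: A[1] -5 -> 14, delta = 19
For k < 1: P[k] unchanged, delta_P[k] = 0
For k >= 1: P[k] shifts by exactly 19
Delta array: [0, 19, 19, 19, 19]

Answer: [0, 19, 19, 19, 19]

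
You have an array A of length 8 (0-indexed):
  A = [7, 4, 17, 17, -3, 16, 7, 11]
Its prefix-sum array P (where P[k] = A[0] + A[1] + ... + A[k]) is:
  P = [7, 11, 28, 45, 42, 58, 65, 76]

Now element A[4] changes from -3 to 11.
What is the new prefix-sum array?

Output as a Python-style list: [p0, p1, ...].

Answer: [7, 11, 28, 45, 56, 72, 79, 90]

Derivation:
Change: A[4] -3 -> 11, delta = 14
P[k] for k < 4: unchanged (A[4] not included)
P[k] for k >= 4: shift by delta = 14
  P[0] = 7 + 0 = 7
  P[1] = 11 + 0 = 11
  P[2] = 28 + 0 = 28
  P[3] = 45 + 0 = 45
  P[4] = 42 + 14 = 56
  P[5] = 58 + 14 = 72
  P[6] = 65 + 14 = 79
  P[7] = 76 + 14 = 90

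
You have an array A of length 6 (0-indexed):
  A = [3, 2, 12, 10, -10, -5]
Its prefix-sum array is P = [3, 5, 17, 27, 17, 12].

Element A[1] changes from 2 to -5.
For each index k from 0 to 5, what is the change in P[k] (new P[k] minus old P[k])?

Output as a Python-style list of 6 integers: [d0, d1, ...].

Element change: A[1] 2 -> -5, delta = -7
For k < 1: P[k] unchanged, delta_P[k] = 0
For k >= 1: P[k] shifts by exactly -7
Delta array: [0, -7, -7, -7, -7, -7]

Answer: [0, -7, -7, -7, -7, -7]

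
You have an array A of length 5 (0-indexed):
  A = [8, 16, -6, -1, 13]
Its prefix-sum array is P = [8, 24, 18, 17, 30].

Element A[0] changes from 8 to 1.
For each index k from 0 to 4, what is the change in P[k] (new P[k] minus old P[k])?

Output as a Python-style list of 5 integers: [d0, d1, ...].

Answer: [-7, -7, -7, -7, -7]

Derivation:
Element change: A[0] 8 -> 1, delta = -7
For k < 0: P[k] unchanged, delta_P[k] = 0
For k >= 0: P[k] shifts by exactly -7
Delta array: [-7, -7, -7, -7, -7]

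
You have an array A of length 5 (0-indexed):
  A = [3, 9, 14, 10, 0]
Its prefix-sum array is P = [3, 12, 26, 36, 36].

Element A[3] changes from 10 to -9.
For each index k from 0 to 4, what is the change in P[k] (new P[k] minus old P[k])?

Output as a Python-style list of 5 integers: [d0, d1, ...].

Answer: [0, 0, 0, -19, -19]

Derivation:
Element change: A[3] 10 -> -9, delta = -19
For k < 3: P[k] unchanged, delta_P[k] = 0
For k >= 3: P[k] shifts by exactly -19
Delta array: [0, 0, 0, -19, -19]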